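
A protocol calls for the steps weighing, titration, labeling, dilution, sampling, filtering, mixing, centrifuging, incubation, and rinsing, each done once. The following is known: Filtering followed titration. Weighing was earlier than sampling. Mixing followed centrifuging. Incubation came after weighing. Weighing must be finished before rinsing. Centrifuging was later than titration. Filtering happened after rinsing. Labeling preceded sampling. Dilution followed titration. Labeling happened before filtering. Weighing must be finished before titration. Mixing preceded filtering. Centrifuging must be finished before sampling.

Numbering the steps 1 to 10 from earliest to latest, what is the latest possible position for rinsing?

Rinsing must come before filtering — 1 step forced after it.
Everything else can be placed before rinsing in some valid order, so rinsing can sit as late as position 10 − 1 = 9.

9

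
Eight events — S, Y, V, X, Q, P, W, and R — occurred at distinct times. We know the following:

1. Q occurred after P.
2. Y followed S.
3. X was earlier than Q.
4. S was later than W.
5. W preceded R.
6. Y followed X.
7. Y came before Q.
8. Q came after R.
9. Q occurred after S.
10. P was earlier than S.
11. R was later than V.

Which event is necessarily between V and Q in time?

Tracing the constraints gives V → R → Q, so R sits after V and before Q.
No other event is forced both after V and before Q.

R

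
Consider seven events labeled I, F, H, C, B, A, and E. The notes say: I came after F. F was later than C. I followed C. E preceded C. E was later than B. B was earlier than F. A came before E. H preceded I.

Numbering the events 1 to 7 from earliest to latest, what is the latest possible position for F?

F must come before I — 1 event forced after it.
Everything else can be placed before F in some valid order, so F can sit as late as position 7 − 1 = 6.

6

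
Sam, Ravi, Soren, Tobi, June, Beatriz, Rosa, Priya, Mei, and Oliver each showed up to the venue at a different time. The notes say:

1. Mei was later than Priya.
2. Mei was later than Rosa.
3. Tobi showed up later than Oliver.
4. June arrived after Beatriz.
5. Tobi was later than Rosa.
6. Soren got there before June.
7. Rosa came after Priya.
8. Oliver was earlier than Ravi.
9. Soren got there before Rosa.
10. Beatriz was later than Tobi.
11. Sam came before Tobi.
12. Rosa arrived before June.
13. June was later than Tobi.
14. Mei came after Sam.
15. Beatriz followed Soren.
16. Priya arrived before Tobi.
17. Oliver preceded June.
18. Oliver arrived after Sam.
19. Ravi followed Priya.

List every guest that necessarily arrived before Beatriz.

Oliver, Priya, Rosa, Sam, Soren, Tobi

Directly stated before Beatriz: Soren and Tobi.
Oliver reaches Beatriz via Oliver → Tobi → Beatriz.
Priya reaches Beatriz via Priya → Tobi → Beatriz.
Rosa reaches Beatriz via Rosa → Tobi → Beatriz.
Likewise Sam reaches Beatriz by chaining the stated constraints.
No chain forces Ravi (or any of the others) ahead of Beatriz.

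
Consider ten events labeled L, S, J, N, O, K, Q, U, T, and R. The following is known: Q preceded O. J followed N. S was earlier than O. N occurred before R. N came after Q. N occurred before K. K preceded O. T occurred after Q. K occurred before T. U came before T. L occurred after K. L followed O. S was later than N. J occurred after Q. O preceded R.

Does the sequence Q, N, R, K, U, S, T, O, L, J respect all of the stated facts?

The constraints require O before R, but in the proposed sequence R appears ahead of O. That one violation is enough.

no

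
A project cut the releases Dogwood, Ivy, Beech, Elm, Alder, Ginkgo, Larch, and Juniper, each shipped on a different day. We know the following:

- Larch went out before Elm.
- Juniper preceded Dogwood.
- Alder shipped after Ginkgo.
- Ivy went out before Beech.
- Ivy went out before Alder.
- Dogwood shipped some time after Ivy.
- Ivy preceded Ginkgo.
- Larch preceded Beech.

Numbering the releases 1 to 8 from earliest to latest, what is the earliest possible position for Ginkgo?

Ivy must come before Ginkgo — 1 forced predecessor.
Nothing else is forced ahead of Ginkgo, so its earliest slot is position 1 + 1 = 2.

2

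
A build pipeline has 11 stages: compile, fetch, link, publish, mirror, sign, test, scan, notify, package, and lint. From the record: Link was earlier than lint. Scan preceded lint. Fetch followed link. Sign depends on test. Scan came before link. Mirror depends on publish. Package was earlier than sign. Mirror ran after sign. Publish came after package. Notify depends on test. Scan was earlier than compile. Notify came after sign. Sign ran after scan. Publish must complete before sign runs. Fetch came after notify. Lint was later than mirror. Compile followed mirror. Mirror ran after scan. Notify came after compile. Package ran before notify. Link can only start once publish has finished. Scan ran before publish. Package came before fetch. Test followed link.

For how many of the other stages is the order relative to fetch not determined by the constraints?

1

Forced before fetch: compile, link, mirror, notify, package, publish, scan, sign, and test.
That leaves lint with no forced order relative to fetch — 1.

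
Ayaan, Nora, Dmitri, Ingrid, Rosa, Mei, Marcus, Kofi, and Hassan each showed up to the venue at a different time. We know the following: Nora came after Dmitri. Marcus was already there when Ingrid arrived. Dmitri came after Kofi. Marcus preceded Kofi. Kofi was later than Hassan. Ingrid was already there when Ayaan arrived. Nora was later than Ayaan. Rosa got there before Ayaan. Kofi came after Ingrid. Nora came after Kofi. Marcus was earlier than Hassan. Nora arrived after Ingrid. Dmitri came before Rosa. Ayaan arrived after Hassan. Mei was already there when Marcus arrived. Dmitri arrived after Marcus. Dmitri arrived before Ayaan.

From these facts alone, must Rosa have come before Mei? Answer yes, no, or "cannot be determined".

no

Tracing the constraints gives Mei → Marcus → Dmitri → Rosa, so Mei must come before Rosa.
That means Rosa cannot be before Mei.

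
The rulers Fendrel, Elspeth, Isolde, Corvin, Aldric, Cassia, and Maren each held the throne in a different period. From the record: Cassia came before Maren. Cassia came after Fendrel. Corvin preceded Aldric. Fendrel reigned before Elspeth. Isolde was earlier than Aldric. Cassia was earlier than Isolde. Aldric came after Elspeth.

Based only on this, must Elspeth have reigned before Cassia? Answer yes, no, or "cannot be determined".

No chain of stated constraints runs from Elspeth to Cassia, and none runs from Cassia to Elspeth either.
So the relative order of Elspeth and Cassia is not fixed by the given facts.

cannot be determined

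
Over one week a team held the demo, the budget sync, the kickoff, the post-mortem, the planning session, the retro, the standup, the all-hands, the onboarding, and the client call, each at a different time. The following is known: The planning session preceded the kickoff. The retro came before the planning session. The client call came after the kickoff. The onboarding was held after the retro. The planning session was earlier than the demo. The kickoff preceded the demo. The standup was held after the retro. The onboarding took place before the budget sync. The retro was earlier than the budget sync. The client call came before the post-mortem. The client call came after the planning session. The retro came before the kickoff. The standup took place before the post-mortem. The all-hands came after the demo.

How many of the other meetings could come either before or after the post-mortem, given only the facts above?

4

Forced before the post-mortem: the client call, the kickoff, the planning session, the retro, and the standup.
That leaves the all-hands, the budget sync, the demo, and the onboarding with no forced order relative to the post-mortem — 4.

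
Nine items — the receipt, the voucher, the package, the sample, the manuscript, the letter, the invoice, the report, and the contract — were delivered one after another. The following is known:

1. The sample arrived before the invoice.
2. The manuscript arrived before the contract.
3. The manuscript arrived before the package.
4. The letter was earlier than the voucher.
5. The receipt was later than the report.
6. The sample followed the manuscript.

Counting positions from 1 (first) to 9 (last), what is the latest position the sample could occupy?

8

The sample must come before the invoice — 1 item forced after it.
Everything else can be placed before the sample in some valid order, so the sample can sit as late as position 9 − 1 = 8.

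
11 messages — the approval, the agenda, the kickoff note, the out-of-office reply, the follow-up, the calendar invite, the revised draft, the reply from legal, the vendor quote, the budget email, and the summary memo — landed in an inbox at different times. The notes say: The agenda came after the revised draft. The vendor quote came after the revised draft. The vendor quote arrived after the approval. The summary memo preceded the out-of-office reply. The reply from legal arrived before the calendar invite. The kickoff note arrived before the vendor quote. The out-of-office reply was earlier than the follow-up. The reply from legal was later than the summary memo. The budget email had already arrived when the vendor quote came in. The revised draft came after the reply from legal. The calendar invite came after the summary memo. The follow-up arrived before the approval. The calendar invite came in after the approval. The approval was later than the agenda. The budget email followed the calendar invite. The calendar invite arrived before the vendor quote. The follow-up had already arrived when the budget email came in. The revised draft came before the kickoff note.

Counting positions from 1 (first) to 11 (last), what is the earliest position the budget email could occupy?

9

The agenda, the approval, the calendar invite, the follow-up, the out-of-office reply, the reply from legal, the revised draft, and the summary memo must all come before the budget email — 8 forced predecessors.
Nothing else is forced ahead of the budget email, so its earliest slot is position 8 + 1 = 9.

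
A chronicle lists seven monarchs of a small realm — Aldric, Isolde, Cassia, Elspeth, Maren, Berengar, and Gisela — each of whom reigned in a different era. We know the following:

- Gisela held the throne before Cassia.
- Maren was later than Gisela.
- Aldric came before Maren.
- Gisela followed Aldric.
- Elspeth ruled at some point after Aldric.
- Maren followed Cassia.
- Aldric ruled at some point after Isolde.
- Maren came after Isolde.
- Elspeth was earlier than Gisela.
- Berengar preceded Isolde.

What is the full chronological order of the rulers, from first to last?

The constraints fix every adjacent pair, so only one ordering works:
Berengar → Isolde → Aldric → Elspeth → Gisela → Cassia → Maren.

Berengar, Isolde, Aldric, Elspeth, Gisela, Cassia, Maren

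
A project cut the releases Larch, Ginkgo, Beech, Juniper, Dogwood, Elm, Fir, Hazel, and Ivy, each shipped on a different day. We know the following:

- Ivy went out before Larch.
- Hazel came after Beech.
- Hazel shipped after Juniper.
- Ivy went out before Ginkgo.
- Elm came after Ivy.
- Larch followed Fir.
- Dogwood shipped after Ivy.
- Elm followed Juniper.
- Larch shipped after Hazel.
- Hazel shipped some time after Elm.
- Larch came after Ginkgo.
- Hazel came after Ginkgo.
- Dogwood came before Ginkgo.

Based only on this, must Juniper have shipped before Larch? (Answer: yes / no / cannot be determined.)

Chain the constraints: Juniper → Hazel → Larch. Each link is directly stated, so Juniper comes before Larch.

yes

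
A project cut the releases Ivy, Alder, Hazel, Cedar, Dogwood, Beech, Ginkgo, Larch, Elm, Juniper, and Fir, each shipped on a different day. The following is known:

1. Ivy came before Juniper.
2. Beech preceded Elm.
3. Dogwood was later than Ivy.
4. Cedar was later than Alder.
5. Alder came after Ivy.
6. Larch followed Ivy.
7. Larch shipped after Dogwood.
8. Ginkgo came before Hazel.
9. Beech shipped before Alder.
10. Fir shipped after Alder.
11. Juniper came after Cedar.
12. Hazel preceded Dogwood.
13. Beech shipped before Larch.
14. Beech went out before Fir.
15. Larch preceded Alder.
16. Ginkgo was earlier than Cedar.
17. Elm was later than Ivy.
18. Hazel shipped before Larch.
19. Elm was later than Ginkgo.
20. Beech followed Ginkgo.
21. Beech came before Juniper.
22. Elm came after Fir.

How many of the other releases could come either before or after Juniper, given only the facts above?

Forced before Juniper: Alder, Beech, Cedar, Dogwood, Ginkgo, Hazel, Ivy, and Larch.
That leaves Elm and Fir with no forced order relative to Juniper — 2.

2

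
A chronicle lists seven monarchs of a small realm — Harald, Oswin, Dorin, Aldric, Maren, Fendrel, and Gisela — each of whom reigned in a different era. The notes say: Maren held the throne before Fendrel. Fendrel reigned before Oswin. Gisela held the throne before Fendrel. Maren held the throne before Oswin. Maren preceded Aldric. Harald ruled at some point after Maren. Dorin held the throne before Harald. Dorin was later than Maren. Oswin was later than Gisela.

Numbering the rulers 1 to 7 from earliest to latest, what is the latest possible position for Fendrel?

Fendrel must come before Oswin — 1 ruler forced after them.
Everything else can be placed before Fendrel in some valid order, so Fendrel can sit as late as position 7 − 1 = 6.

6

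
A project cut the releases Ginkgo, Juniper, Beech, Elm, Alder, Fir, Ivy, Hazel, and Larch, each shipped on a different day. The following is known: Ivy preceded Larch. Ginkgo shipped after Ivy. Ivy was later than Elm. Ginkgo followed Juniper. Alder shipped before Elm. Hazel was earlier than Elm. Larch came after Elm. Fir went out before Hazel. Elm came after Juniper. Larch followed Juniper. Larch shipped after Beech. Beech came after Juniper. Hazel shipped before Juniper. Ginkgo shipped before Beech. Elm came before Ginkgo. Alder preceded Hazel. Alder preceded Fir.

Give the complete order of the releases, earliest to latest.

The constraints fix every adjacent pair, so only one ordering works:
Alder → Fir → Hazel → Juniper → Elm → Ivy → Ginkgo → Beech → Larch.

Alder, Fir, Hazel, Juniper, Elm, Ivy, Ginkgo, Beech, Larch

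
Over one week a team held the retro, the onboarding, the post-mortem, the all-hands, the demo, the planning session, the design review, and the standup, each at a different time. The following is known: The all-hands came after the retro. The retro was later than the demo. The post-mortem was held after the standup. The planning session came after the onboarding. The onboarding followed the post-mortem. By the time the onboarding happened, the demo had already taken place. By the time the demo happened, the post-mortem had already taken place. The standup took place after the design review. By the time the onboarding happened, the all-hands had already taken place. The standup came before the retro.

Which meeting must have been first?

The design review has a chain of constraints placing it before every other meeting, so the design review must be first.

the design review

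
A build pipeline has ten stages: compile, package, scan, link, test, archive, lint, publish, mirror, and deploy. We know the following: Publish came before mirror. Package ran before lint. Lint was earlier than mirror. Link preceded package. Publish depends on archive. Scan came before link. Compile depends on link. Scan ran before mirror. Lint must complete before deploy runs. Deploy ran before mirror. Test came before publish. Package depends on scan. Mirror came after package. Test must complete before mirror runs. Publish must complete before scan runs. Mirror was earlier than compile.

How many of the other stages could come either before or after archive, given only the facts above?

1

Forced after archive: compile, deploy, link, lint, mirror, package, publish, and scan.
That leaves test with no forced order relative to archive — 1.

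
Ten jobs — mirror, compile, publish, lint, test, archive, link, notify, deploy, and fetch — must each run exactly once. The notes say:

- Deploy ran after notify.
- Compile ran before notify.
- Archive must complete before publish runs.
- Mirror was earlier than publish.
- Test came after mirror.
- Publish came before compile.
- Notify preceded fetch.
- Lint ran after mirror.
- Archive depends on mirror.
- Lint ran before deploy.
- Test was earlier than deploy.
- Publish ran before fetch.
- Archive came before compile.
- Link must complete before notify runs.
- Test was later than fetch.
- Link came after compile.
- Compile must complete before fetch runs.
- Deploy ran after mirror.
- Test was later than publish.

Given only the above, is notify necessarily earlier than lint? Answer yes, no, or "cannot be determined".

cannot be determined

No chain of stated constraints runs from notify to lint, and none runs from lint to notify either.
So the relative order of notify and lint is not fixed by the given facts.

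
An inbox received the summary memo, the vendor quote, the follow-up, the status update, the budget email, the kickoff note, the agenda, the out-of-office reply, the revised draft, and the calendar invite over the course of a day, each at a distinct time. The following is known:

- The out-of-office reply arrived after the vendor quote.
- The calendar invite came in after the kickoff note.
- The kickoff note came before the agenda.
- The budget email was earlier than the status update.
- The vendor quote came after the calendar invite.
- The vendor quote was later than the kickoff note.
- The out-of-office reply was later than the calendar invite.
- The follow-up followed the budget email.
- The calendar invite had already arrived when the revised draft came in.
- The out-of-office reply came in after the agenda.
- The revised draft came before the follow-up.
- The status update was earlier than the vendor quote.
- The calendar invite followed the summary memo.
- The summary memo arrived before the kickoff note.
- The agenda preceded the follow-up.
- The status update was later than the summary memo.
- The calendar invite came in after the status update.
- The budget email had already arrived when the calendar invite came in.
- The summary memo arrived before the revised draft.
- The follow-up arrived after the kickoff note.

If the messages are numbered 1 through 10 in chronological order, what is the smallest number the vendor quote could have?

The budget email, the calendar invite, the kickoff note, the status update, and the summary memo must all come before the vendor quote — 5 forced predecessors.
Nothing else is forced ahead of the vendor quote, so its earliest slot is position 5 + 1 = 6.

6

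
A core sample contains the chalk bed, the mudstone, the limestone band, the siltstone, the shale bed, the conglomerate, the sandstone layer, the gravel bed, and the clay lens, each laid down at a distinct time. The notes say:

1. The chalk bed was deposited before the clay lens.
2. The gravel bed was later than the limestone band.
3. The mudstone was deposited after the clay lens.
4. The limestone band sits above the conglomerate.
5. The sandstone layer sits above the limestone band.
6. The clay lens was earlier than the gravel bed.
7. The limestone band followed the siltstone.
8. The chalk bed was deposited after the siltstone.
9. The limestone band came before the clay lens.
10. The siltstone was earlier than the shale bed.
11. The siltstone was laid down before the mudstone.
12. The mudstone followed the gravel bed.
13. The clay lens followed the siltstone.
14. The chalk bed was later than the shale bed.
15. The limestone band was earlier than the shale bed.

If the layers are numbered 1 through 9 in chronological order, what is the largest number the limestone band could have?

3

The limestone band must come before the chalk bed, the clay lens, the gravel bed, the mudstone, the sandstone layer, and the shale bed — 6 layers forced after it.
Everything else can be placed before the limestone band in some valid order, so the limestone band can sit as late as position 9 − 6 = 3.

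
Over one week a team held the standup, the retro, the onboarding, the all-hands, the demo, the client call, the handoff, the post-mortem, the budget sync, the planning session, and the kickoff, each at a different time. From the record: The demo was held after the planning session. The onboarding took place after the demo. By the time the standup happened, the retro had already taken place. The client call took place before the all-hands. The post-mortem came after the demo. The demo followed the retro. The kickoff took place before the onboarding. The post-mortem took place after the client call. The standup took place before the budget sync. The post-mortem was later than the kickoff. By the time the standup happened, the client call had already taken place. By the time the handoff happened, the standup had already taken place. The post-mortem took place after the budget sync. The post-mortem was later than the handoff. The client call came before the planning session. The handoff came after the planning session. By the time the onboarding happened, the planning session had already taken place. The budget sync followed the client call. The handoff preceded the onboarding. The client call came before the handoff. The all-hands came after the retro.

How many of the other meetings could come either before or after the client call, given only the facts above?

2

Forced after the client call: the all-hands, the budget sync, the demo, the handoff, the onboarding, the planning session, the post-mortem, and the standup.
That leaves the kickoff and the retro with no forced order relative to the client call — 2.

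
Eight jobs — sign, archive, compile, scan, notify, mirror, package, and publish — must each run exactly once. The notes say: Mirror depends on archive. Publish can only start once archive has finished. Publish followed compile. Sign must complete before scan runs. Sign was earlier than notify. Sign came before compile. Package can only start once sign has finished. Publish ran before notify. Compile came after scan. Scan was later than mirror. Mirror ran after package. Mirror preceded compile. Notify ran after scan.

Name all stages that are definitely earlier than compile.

archive, mirror, package, scan, sign

Directly stated before compile: mirror, scan, and sign.
Archive reaches compile via archive → mirror → compile.
Package reaches compile via package → mirror → compile.
No chain forces publish (or any of the others) ahead of compile.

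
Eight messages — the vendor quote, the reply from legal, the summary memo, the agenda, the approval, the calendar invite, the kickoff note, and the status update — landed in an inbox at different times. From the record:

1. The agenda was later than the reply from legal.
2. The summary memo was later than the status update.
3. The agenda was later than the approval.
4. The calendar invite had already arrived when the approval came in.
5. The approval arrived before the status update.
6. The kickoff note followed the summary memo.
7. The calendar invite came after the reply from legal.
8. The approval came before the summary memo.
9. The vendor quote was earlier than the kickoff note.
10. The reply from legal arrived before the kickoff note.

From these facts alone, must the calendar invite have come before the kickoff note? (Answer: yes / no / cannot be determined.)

yes

Chain the constraints: the calendar invite → the approval → the summary memo → the kickoff note. Each link is directly stated, so the calendar invite comes before the kickoff note.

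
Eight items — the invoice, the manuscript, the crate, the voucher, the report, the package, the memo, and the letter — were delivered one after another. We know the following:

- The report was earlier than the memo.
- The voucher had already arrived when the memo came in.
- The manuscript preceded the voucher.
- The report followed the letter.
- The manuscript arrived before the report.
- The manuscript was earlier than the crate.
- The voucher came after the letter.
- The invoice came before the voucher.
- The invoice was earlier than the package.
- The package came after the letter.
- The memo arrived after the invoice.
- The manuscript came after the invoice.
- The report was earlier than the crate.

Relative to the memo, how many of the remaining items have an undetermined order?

Forced before the memo: the invoice, the letter, the manuscript, the report, and the voucher.
That leaves the crate and the package with no forced order relative to the memo — 2.

2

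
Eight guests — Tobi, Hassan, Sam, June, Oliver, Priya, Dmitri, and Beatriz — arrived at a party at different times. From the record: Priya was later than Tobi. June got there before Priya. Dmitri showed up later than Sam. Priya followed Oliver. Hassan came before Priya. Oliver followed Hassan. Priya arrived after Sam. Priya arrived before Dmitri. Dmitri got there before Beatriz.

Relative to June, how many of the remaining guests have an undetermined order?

4

Forced after June: Beatriz, Dmitri, and Priya.
That leaves Hassan, Oliver, Sam, and Tobi with no forced order relative to June — 4.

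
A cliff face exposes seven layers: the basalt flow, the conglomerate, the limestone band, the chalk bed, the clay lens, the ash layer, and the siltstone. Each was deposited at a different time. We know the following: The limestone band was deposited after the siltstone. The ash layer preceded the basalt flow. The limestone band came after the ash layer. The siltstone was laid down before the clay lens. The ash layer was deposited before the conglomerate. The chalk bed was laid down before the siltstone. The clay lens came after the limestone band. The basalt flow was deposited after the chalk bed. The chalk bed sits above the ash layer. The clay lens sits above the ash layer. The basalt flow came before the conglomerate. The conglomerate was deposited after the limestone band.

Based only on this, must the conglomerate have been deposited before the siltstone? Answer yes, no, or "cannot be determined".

no

Tracing the constraints gives the siltstone → the limestone band → the conglomerate, so the siltstone must come before the conglomerate.
That means the conglomerate cannot be before the siltstone.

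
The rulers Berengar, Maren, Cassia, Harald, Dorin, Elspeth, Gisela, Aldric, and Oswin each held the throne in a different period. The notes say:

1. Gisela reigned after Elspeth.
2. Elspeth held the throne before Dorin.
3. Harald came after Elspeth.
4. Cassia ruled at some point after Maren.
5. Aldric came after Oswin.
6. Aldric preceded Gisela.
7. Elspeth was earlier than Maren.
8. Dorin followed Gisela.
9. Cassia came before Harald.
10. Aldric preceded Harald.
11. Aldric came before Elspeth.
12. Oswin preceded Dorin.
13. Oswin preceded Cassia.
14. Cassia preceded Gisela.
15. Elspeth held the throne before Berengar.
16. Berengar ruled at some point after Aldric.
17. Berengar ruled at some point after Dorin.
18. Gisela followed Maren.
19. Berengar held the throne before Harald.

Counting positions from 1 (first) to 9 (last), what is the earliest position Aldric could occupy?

Oswin must come before Aldric — 1 forced predecessor.
Nothing else is forced ahead of Aldric, so their earliest slot is position 1 + 1 = 2.

2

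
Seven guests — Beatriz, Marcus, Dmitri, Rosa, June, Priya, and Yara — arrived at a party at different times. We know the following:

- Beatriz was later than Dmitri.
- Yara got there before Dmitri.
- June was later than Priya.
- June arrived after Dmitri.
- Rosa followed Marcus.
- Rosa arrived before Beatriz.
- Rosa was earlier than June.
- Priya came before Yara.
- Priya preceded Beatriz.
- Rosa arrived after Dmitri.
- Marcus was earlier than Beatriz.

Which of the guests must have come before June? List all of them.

Dmitri, Marcus, Priya, Rosa, Yara

Directly stated before June: Dmitri, Priya, and Rosa.
Marcus reaches June via Marcus → Rosa → June.
Yara reaches June via Yara → Dmitri → June.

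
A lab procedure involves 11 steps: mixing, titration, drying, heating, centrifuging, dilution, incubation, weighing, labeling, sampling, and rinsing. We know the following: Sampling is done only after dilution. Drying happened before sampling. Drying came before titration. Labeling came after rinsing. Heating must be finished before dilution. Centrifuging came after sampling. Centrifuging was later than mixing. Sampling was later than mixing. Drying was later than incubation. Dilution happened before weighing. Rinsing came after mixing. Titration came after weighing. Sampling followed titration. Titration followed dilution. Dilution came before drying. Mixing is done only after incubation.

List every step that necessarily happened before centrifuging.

dilution, drying, heating, incubation, mixing, sampling, titration, weighing

Directly stated before centrifuging: mixing and sampling.
Dilution reaches centrifuging via dilution → sampling → centrifuging.
Drying reaches centrifuging via drying → sampling → centrifuging.
Heating reaches centrifuging via heating → dilution → sampling → centrifuging.
Likewise incubation, titration, and weighing each reach centrifuging by chaining the stated constraints.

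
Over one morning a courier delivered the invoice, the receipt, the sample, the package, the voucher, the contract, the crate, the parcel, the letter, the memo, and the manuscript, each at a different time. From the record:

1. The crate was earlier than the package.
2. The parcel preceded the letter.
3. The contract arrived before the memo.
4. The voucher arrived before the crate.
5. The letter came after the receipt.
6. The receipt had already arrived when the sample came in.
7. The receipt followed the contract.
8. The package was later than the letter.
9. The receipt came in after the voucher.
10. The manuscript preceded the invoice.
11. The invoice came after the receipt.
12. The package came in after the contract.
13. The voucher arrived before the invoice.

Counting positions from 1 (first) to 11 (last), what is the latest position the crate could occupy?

10

The crate must come before the package — 1 item forced after it.
Everything else can be placed before the crate in some valid order, so the crate can sit as late as position 11 − 1 = 10.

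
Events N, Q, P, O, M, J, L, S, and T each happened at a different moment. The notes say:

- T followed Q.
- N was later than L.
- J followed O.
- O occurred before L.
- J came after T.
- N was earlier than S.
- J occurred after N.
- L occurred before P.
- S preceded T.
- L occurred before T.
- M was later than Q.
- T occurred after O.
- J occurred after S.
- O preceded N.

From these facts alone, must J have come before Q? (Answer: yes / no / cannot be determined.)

Tracing the constraints gives Q → T → J, so Q must come before J.
That means J cannot be before Q.

no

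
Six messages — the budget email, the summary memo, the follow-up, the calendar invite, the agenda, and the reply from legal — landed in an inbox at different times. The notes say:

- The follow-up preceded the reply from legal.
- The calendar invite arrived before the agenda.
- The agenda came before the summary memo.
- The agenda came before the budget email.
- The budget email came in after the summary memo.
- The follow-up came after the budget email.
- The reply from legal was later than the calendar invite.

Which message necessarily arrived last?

Every other message has a chain of constraints placing it before the reply from legal, so the reply from legal is last.

the reply from legal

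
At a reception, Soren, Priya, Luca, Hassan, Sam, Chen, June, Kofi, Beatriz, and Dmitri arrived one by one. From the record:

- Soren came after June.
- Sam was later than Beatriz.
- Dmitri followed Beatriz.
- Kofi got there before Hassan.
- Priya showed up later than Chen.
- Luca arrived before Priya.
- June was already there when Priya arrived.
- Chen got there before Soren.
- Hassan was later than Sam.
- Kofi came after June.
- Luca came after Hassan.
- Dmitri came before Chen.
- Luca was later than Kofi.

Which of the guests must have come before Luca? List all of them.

Directly stated before Luca: Hassan and Kofi.
Beatriz reaches Luca via Beatriz → Sam → Hassan → Luca.
June reaches Luca via June → Kofi → Luca.
Sam reaches Luca via Sam → Hassan → Luca.
No chain forces Priya (or any of the others) ahead of Luca.

Beatriz, Hassan, June, Kofi, Sam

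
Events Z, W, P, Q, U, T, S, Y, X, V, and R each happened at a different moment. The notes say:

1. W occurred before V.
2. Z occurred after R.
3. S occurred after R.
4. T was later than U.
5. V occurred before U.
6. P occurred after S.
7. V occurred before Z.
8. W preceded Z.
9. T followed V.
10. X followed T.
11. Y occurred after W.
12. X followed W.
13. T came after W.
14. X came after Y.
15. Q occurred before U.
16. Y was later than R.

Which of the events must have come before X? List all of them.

Directly stated before X: T, W, and Y.
Q reaches X via Q → U → T → X.
R reaches X via R → Y → X.
U reaches X via U → T → X.
Likewise V reaches X by chaining the stated constraints.

Q, R, T, U, V, W, Y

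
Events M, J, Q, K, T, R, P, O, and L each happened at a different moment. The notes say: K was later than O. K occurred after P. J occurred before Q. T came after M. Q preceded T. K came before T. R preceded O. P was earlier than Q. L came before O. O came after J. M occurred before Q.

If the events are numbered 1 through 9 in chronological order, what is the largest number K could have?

K must come before T — 1 event forced after it.
Everything else can be placed before K in some valid order, so K can sit as late as position 9 − 1 = 8.

8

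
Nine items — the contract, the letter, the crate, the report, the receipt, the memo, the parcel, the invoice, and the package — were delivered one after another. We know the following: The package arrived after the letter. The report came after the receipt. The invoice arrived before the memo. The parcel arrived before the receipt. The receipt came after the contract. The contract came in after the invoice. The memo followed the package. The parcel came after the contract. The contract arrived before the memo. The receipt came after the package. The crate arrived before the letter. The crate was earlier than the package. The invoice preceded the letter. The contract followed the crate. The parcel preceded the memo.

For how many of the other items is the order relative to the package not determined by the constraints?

2

Forced before the package: the crate, the invoice, and the letter; forced after the package: the memo, the receipt, and the report.
That leaves the contract and the parcel with no forced order relative to the package — 2.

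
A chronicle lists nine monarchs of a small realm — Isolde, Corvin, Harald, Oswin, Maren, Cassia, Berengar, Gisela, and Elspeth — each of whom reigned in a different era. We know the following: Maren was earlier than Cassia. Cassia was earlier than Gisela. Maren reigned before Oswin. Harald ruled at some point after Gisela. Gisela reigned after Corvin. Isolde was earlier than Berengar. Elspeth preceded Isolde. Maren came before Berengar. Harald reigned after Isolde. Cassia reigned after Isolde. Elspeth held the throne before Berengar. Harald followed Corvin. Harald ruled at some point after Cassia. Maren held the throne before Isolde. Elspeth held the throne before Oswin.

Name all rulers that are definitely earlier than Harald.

Directly stated before Harald: Cassia, Corvin, Gisela, and Isolde.
Elspeth reaches Harald via Elspeth → Isolde → Harald.
Maren reaches Harald via Maren → Isolde → Harald.

Cassia, Corvin, Elspeth, Gisela, Isolde, Maren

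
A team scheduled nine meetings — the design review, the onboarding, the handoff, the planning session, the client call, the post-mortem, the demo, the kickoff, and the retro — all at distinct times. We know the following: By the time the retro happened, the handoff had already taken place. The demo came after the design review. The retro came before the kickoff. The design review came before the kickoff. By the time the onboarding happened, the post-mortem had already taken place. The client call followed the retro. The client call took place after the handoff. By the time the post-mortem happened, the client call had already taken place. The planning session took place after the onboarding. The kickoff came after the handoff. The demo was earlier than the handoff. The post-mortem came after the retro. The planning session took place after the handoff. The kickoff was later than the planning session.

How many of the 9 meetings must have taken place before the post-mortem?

Directly stated before the post-mortem: the client call and the retro.
The demo reaches the post-mortem via the demo → the handoff → the retro → the post-mortem.
The design review reaches the post-mortem via the design review → the demo → the handoff → the retro → the post-mortem.
The handoff reaches the post-mortem via the handoff → the retro → the post-mortem.
No chain forces the onboarding (or any of the others) ahead of the post-mortem.
That's the client call, the demo, the design review, the handoff, and the retro — 5 in all.

5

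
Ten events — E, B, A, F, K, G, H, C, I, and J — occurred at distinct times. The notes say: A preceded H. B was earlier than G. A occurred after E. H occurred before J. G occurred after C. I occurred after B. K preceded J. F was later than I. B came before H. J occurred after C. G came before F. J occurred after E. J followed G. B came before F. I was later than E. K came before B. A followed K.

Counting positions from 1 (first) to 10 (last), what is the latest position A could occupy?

A must come before H and J — 2 events forced after it.
Everything else can be placed before A in some valid order, so A can sit as late as position 10 − 2 = 8.

8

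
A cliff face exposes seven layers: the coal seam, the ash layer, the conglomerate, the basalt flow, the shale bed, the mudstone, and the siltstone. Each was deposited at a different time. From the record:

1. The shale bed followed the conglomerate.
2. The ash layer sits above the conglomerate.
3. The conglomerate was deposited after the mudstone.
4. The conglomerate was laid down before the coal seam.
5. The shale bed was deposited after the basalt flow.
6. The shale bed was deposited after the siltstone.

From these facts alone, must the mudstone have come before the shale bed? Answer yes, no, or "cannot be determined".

yes

Chain the constraints: the mudstone → the conglomerate → the shale bed. Each link is directly stated, so the mudstone comes before the shale bed.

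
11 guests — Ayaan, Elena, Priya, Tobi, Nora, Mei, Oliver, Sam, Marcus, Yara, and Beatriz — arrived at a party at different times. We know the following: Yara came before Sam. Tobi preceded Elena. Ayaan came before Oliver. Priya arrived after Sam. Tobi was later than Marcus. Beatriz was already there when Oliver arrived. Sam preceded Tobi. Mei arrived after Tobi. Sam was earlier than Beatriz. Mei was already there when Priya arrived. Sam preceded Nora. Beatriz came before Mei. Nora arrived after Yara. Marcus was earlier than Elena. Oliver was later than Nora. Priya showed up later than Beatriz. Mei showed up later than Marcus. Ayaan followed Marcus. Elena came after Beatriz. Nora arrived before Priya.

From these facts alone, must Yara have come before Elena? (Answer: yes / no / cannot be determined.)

Chain the constraints: Yara → Sam → Tobi → Elena. Each link is directly stated, so Yara comes before Elena.

yes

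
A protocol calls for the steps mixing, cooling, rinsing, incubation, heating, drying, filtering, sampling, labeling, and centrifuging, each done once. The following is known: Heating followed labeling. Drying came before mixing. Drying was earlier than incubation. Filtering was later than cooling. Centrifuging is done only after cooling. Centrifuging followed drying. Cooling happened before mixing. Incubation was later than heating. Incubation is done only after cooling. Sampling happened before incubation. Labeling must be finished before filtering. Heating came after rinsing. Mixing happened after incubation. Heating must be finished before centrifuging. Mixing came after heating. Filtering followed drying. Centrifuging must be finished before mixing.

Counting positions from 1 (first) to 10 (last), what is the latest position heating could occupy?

7

Heating must come before centrifuging, incubation, and mixing — 3 steps forced after it.
Everything else can be placed before heating in some valid order, so heating can sit as late as position 10 − 3 = 7.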